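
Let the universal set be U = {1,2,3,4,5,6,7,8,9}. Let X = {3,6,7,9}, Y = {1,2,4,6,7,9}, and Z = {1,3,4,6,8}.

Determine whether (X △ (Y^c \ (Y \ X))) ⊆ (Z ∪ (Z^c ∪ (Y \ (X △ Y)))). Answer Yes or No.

Yes

Y^c = {3,5,8}
Y \ X = {1,2,4}
Y^c \ (Y \ X) = {3,5,8}
X △ (Y^c \ (Y \ X)) = {5,6,7,8,9}
Z^c = {2,5,7,9}
X △ Y = {1,2,3,4}
Y \ (X △ Y) = {6,7,9}
Z^c ∪ (Y \ (X △ Y)) = {2,5,6,7,9}
Z ∪ (Z^c ∪ (Y \ (X △ Y))) = {1,2,3,4,5,6,7,8,9}
Every element of {5,6,7,8,9} is in {1,2,3,4,5,6,7,8,9}, so X △ (Y^c \ (Y \ X)) ⊆ Z ∪ (Z^c ∪ (Y \ (X △ Y))).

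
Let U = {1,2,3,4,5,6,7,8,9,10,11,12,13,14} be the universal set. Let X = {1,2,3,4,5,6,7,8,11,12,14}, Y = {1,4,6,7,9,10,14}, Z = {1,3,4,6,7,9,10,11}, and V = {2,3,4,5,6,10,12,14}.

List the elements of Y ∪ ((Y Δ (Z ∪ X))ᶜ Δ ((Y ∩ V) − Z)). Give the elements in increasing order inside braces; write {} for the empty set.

{1,4,6,7,9,10,13,14}

Z ∪ X = {1,2,3,4,5,6,7,8,9,10,11,12,14}
Y Δ (Z ∪ X) = {2,3,5,8,11,12}
(Y Δ (Z ∪ X))ᶜ = {1,4,6,7,9,10,13,14}
Y ∩ V = {4,6,10,14}
(Y ∩ V) − Z = {14}
(Y Δ (Z ∪ X))ᶜ Δ ((Y ∩ V) − Z) = {1,4,6,7,9,10,13}
Y ∪ ((Y Δ (Z ∪ X))ᶜ Δ ((Y ∩ V) − Z)) = {1,4,6,7,9,10,13,14}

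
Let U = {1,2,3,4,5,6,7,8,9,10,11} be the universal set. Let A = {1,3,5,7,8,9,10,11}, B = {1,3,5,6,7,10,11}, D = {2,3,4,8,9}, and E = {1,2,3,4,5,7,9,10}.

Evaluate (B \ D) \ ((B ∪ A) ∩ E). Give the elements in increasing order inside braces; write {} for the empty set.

{6,11}

B \ D = {1,5,6,7,10,11}
B ∪ A = {1,3,5,6,7,8,9,10,11}
(B ∪ A) ∩ E = {1,3,5,7,9,10}
(B \ D) \ ((B ∪ A) ∩ E) = {6,11}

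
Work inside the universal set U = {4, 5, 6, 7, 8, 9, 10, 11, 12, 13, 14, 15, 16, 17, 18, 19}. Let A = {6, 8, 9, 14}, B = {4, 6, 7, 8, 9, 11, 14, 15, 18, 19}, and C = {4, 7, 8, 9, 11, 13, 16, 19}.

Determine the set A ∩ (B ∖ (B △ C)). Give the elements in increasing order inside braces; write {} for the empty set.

{8, 9}

B △ C = {6, 13, 14, 15, 16, 18}
B ∖ (B △ C) = {4, 7, 8, 9, 11, 19}
A ∩ (B ∖ (B △ C)) = {8, 9}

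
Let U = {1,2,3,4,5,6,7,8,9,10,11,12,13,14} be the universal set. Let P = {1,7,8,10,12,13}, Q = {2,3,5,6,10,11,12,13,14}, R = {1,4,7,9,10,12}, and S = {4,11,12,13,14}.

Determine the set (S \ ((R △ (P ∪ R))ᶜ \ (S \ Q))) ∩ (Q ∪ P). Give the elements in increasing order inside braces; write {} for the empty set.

P ∪ R = {1,4,7,8,9,10,12,13}
R △ (P ∪ R) = {8,13}
(R △ (P ∪ R))ᶜ = {1,2,3,4,5,6,7,9,10,11,12,14}
S \ Q = {4}
(R △ (P ∪ R))ᶜ \ (S \ Q) = {1,2,3,5,6,7,9,10,11,12,14}
S \ ((R △ (P ∪ R))ᶜ \ (S \ Q)) = {4,13}
Q ∪ P = {1,2,3,5,6,7,8,10,11,12,13,14}
(S \ ((R △ (P ∪ R))ᶜ \ (S \ Q))) ∩ (Q ∪ P) = {13}

{13}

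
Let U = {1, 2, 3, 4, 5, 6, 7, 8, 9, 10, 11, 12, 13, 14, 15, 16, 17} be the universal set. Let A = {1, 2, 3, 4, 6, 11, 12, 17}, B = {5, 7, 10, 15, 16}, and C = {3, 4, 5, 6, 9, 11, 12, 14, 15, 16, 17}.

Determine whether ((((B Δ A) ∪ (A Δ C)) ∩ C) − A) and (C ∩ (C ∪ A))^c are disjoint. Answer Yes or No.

B Δ A = {1, 2, 3, 4, 5, 6, 7, 10, 11, 12, 15, 16, 17}
A Δ C = {1, 2, 5, 9, 14, 15, 16}
(B Δ A) ∪ (A Δ C) = {1, 2, 3, 4, 5, 6, 7, 9, 10, 11, 12, 14, 15, 16, 17}
((B Δ A) ∪ (A Δ C)) ∩ C = {3, 4, 5, 6, 9, 11, 12, 14, 15, 16, 17}
(((B Δ A) ∪ (A Δ C)) ∩ C) − A = {5, 9, 14, 15, 16}
C ∪ A = {1, 2, 3, 4, 5, 6, 9, 11, 12, 14, 15, 16, 17}
C ∩ (C ∪ A) = {3, 4, 5, 6, 9, 11, 12, 14, 15, 16, 17}
(C ∩ (C ∪ A))^c = {1, 2, 7, 8, 10, 13}
{5, 9, 14, 15, 16} and {1, 2, 7, 8, 10, 13} share no elements.

Yes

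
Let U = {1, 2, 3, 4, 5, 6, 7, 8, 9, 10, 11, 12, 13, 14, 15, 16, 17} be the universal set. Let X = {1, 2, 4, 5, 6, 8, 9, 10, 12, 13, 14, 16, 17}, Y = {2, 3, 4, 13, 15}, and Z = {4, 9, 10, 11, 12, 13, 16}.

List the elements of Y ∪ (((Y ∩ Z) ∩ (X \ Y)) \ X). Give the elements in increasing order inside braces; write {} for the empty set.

{2, 3, 4, 13, 15}

Y ∩ Z = {4, 13}
X \ Y = {1, 5, 6, 8, 9, 10, 12, 14, 16, 17}
(Y ∩ Z) ∩ (X \ Y) = {}
((Y ∩ Z) ∩ (X \ Y)) \ X = {}
Y ∪ (((Y ∩ Z) ∩ (X \ Y)) \ X) = {2, 3, 4, 13, 15}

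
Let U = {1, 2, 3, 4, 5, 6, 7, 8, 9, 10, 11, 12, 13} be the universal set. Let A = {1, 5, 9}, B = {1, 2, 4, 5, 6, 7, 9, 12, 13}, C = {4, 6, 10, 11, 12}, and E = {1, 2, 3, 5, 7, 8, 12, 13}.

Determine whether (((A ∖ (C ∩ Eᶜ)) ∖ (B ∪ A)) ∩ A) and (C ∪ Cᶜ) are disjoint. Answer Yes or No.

Yes

Eᶜ = {4, 6, 9, 10, 11}
C ∩ Eᶜ = {4, 6, 10, 11}
A ∖ (C ∩ Eᶜ) = {1, 5, 9}
B ∪ A = {1, 2, 4, 5, 6, 7, 9, 12, 13}
(A ∖ (C ∩ Eᶜ)) ∖ (B ∪ A) = {}
((A ∖ (C ∩ Eᶜ)) ∖ (B ∪ A)) ∩ A = {}
Cᶜ = {1, 2, 3, 5, 7, 8, 9, 13}
C ∪ Cᶜ = {1, 2, 3, 4, 5, 6, 7, 8, 9, 10, 11, 12, 13}
{} and {1, 2, 3, 4, 5, 6, 7, 8, 9, 10, 11, 12, 13} share no elements.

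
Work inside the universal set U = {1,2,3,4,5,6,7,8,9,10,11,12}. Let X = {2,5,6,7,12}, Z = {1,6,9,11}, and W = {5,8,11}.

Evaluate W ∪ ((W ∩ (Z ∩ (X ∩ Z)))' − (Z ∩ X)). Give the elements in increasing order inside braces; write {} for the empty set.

{1,2,3,4,5,7,8,9,10,11,12}

X ∩ Z = {6}
Z ∩ (X ∩ Z) = {6}
W ∩ (Z ∩ (X ∩ Z)) = {}
(W ∩ (Z ∩ (X ∩ Z)))' = {1,2,3,4,5,6,7,8,9,10,11,12}
Z ∩ X = {6}
(W ∩ (Z ∩ (X ∩ Z)))' − (Z ∩ X) = {1,2,3,4,5,7,8,9,10,11,12}
W ∪ ((W ∩ (Z ∩ (X ∩ Z)))' − (Z ∩ X)) = {1,2,3,4,5,7,8,9,10,11,12}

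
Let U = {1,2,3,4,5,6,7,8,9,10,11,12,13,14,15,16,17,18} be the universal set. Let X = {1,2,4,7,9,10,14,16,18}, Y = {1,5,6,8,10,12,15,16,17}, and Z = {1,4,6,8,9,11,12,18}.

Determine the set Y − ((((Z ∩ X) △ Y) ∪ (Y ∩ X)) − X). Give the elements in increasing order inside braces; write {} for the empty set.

Z ∩ X = {1,4,9,18}
(Z ∩ X) △ Y = {4,5,6,8,9,10,12,15,16,17,18}
Y ∩ X = {1,10,16}
((Z ∩ X) △ Y) ∪ (Y ∩ X) = {1,4,5,6,8,9,10,12,15,16,17,18}
(((Z ∩ X) △ Y) ∪ (Y ∩ X)) − X = {5,6,8,12,15,17}
Y − ((((Z ∩ X) △ Y) ∪ (Y ∩ X)) − X) = {1,10,16}

{1,10,16}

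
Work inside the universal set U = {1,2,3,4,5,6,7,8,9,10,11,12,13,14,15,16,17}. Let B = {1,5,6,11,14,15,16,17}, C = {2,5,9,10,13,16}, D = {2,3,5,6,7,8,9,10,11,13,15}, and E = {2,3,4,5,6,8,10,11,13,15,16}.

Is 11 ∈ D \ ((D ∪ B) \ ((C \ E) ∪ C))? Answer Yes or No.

No

11 ∈ D and 11 ∈ B, so 11 ∈ D ∪ B
11 ∉ C and 11 ∈ E, so 11 ∉ C \ E
11 ∉ (C \ E) and 11 ∉ C, so 11 ∉ (C \ E) ∪ C
11 ∈ (D ∪ B) and 11 ∉ ((C \ E) ∪ C), so 11 ∈ (D ∪ B) \ ((C \ E) ∪ C)
11 ∈ D and 11 ∈ ((D ∪ B) \ ((C \ E) ∪ C)), so 11 ∉ D \ ((D ∪ B) \ ((C \ E) ∪ C))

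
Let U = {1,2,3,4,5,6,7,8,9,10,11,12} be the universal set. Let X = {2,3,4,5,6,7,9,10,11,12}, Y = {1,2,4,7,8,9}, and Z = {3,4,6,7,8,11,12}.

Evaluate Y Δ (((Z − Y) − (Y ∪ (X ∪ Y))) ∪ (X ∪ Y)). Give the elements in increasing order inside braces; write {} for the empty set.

{3,5,6,10,11,12}

Z − Y = {3,6,11,12}
X ∪ Y = {1,2,3,4,5,6,7,8,9,10,11,12}
Y ∪ (X ∪ Y) = {1,2,3,4,5,6,7,8,9,10,11,12}
(Z − Y) − (Y ∪ (X ∪ Y)) = {}
((Z − Y) − (Y ∪ (X ∪ Y))) ∪ (X ∪ Y) = {1,2,3,4,5,6,7,8,9,10,11,12}
Y Δ (((Z − Y) − (Y ∪ (X ∪ Y))) ∪ (X ∪ Y)) = {3,5,6,10,11,12}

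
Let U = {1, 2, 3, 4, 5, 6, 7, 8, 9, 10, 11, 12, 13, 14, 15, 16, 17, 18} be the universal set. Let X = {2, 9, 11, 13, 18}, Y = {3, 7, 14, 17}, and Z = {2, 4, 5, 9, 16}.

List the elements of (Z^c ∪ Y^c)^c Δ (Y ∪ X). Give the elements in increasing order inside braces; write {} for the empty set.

{2, 3, 7, 9, 11, 13, 14, 17, 18}

Z^c = {1, 3, 6, 7, 8, 10, 11, 12, 13, 14, 15, 17, 18}
Y^c = {1, 2, 4, 5, 6, 8, 9, 10, 11, 12, 13, 15, 16, 18}
Z^c ∪ Y^c = {1, 2, 3, 4, 5, 6, 7, 8, 9, 10, 11, 12, 13, 14, 15, 16, 17, 18}
(Z^c ∪ Y^c)^c = {}
Y ∪ X = {2, 3, 7, 9, 11, 13, 14, 17, 18}
(Z^c ∪ Y^c)^c Δ (Y ∪ X) = {2, 3, 7, 9, 11, 13, 14, 17, 18}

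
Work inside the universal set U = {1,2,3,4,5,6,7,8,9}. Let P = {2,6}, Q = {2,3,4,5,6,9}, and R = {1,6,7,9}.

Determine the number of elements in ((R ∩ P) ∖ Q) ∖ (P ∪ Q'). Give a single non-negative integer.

R ∩ P = {6}
(R ∩ P) ∖ Q = {}
Q' = {1,7,8}
P ∪ Q' = {1,2,6,7,8}
((R ∩ P) ∖ Q) ∖ (P ∪ Q') = {}
|((R ∩ P) ∖ Q) ∖ (P ∪ Q')| = 0

0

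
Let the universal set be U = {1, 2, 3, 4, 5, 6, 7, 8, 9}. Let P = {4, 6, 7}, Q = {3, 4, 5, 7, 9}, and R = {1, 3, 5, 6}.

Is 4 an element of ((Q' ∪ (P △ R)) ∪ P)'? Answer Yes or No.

4 ∈ Q, so 4 ∉ Q'
4 ∈ P and 4 ∉ R, so 4 ∈ P △ R
4 ∉ Q' and 4 ∈ (P △ R), so 4 ∈ Q' ∪ (P △ R)
4 ∈ (Q' ∪ (P △ R)) and 4 ∈ P, so 4 ∈ (Q' ∪ (P △ R)) ∪ P
4 ∉ ((Q' ∪ (P △ R)) ∪ P)' since 4 ∈ ((Q' ∪ (P △ R)) ∪ P)

No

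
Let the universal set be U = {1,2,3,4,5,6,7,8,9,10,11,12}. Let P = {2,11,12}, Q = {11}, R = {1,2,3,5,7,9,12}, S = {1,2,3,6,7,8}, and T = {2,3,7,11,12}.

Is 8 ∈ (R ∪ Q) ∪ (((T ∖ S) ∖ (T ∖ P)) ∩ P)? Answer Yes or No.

8 ∉ R and 8 ∉ Q, so 8 ∉ R ∪ Q
8 ∉ T and 8 ∈ S, so 8 ∉ T ∖ S
8 ∉ T and 8 ∉ P, so 8 ∉ T ∖ P
8 ∉ (T ∖ S) and 8 ∉ (T ∖ P), so 8 ∉ (T ∖ S) ∖ (T ∖ P)
8 ∉ ((T ∖ S) ∖ (T ∖ P)) and 8 ∉ P, so 8 ∉ ((T ∖ S) ∖ (T ∖ P)) ∩ P
8 ∉ (R ∪ Q) and 8 ∉ (((T ∖ S) ∖ (T ∖ P)) ∩ P), so 8 ∉ (R ∪ Q) ∪ (((T ∖ S) ∖ (T ∖ P)) ∩ P)

No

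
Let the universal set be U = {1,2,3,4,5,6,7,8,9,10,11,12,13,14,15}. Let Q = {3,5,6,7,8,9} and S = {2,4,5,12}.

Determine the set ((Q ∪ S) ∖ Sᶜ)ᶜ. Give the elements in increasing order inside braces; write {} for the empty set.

Q ∪ S = {2,3,4,5,6,7,8,9,12}
Sᶜ = {1,3,6,7,8,9,10,11,13,14,15}
(Q ∪ S) ∖ Sᶜ = {2,4,5,12}
((Q ∪ S) ∖ Sᶜ)ᶜ = {1,3,6,7,8,9,10,11,13,14,15}

{1,3,6,7,8,9,10,11,13,14,15}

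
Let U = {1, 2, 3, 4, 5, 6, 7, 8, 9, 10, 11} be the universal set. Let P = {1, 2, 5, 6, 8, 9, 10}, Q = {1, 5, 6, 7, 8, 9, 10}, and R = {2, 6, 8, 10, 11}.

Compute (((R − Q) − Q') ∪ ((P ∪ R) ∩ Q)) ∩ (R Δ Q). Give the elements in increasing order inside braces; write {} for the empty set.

R − Q = {2, 11}
Q' = {2, 3, 4, 11}
(R − Q) − Q' = {}
P ∪ R = {1, 2, 5, 6, 8, 9, 10, 11}
(P ∪ R) ∩ Q = {1, 5, 6, 8, 9, 10}
((R − Q) − Q') ∪ ((P ∪ R) ∩ Q) = {1, 5, 6, 8, 9, 10}
R Δ Q = {1, 2, 5, 7, 9, 11}
(((R − Q) − Q') ∪ ((P ∪ R) ∩ Q)) ∩ (R Δ Q) = {1, 5, 9}

{1, 5, 9}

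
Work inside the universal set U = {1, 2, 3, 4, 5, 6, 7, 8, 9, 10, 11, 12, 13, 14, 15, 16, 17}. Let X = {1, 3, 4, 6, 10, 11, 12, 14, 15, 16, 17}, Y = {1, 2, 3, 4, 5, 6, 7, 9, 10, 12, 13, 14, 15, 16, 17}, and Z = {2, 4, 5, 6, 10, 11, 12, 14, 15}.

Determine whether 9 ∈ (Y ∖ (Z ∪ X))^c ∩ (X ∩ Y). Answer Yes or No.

No

9 ∉ Z and 9 ∉ X, so 9 ∉ Z ∪ X
9 ∈ Y and 9 ∉ (Z ∪ X), so 9 ∈ Y ∖ (Z ∪ X)
9 ∉ (Y ∖ (Z ∪ X))^c since 9 ∈ (Y ∖ (Z ∪ X))
9 ∉ X and 9 ∈ Y, so 9 ∉ X ∩ Y
9 ∉ (Y ∖ (Z ∪ X))^c and 9 ∉ (X ∩ Y), so 9 ∉ (Y ∖ (Z ∪ X))^c ∩ (X ∩ Y)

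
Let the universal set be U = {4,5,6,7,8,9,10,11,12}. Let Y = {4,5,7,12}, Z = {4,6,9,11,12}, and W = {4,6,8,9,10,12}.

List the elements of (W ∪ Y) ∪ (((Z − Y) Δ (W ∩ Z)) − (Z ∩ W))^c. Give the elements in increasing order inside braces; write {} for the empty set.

{4,5,6,7,8,9,10,12}

W ∪ Y = {4,5,6,7,8,9,10,12}
Z − Y = {6,9,11}
W ∩ Z = {4,6,9,12}
(Z − Y) Δ (W ∩ Z) = {4,11,12}
Z ∩ W = {4,6,9,12}
((Z − Y) Δ (W ∩ Z)) − (Z ∩ W) = {11}
(((Z − Y) Δ (W ∩ Z)) − (Z ∩ W))^c = {4,5,6,7,8,9,10,12}
(W ∪ Y) ∪ (((Z − Y) Δ (W ∩ Z)) − (Z ∩ W))^c = {4,5,6,7,8,9,10,12}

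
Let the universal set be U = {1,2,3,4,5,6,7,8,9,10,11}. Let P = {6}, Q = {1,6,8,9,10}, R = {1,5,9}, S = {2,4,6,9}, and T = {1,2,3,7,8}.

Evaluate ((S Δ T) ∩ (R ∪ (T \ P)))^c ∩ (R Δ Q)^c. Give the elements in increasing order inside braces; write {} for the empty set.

S Δ T = {1,3,4,6,7,8,9}
T \ P = {1,2,3,7,8}
R ∪ (T \ P) = {1,2,3,5,7,8,9}
(S Δ T) ∩ (R ∪ (T \ P)) = {1,3,7,8,9}
((S Δ T) ∩ (R ∪ (T \ P)))^c = {2,4,5,6,10,11}
R Δ Q = {5,6,8,10}
(R Δ Q)^c = {1,2,3,4,7,9,11}
((S Δ T) ∩ (R ∪ (T \ P)))^c ∩ (R Δ Q)^c = {2,4,11}

{2,4,11}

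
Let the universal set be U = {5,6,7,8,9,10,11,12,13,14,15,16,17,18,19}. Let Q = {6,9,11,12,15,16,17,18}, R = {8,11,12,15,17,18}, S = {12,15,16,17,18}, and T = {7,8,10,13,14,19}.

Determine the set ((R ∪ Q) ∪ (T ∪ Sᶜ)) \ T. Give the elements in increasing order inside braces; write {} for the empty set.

R ∪ Q = {6,8,9,11,12,15,16,17,18}
Sᶜ = {5,6,7,8,9,10,11,13,14,19}
T ∪ Sᶜ = {5,6,7,8,9,10,11,13,14,19}
(R ∪ Q) ∪ (T ∪ Sᶜ) = {5,6,7,8,9,10,11,12,13,14,15,16,17,18,19}
((R ∪ Q) ∪ (T ∪ Sᶜ)) \ T = {5,6,9,11,12,15,16,17,18}

{5,6,9,11,12,15,16,17,18}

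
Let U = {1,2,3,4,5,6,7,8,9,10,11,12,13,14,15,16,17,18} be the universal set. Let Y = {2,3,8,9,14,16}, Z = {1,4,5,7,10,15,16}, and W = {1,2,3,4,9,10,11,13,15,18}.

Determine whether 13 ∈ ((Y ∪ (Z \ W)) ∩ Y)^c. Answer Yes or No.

Yes

13 ∉ Z and 13 ∈ W, so 13 ∉ Z \ W
13 ∉ Y and 13 ∉ (Z \ W), so 13 ∉ Y ∪ (Z \ W)
13 ∉ (Y ∪ (Z \ W)) and 13 ∉ Y, so 13 ∉ (Y ∪ (Z \ W)) ∩ Y
13 ∈ ((Y ∪ (Z \ W)) ∩ Y)^c since 13 ∉ ((Y ∪ (Z \ W)) ∩ Y)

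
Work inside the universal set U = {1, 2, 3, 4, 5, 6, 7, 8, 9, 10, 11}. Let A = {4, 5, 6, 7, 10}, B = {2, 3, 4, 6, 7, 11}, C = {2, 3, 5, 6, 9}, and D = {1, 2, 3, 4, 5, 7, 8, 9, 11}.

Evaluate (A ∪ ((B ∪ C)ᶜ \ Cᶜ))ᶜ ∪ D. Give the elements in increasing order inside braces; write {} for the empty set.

B ∪ C = {2, 3, 4, 5, 6, 7, 9, 11}
(B ∪ C)ᶜ = {1, 8, 10}
Cᶜ = {1, 4, 7, 8, 10, 11}
(B ∪ C)ᶜ \ Cᶜ = {}
A ∪ ((B ∪ C)ᶜ \ Cᶜ) = {4, 5, 6, 7, 10}
(A ∪ ((B ∪ C)ᶜ \ Cᶜ))ᶜ = {1, 2, 3, 8, 9, 11}
(A ∪ ((B ∪ C)ᶜ \ Cᶜ))ᶜ ∪ D = {1, 2, 3, 4, 5, 7, 8, 9, 11}

{1, 2, 3, 4, 5, 7, 8, 9, 11}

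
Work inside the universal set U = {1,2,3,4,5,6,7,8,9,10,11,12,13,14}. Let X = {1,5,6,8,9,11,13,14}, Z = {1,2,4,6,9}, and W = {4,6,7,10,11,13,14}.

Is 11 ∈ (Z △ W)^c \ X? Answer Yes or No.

11 ∉ Z and 11 ∈ W, so 11 ∈ Z △ W
11 ∉ (Z △ W)^c since 11 ∈ (Z △ W)
11 ∉ (Z △ W)^c and 11 ∈ X, so 11 ∉ (Z △ W)^c \ X

No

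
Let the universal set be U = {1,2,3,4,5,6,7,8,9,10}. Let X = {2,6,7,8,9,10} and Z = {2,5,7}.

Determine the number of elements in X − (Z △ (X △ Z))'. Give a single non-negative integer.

X △ Z = {5,6,8,9,10}
Z △ (X △ Z) = {2,6,7,8,9,10}
(Z △ (X △ Z))' = {1,3,4,5}
X − (Z △ (X △ Z))' = {2,6,7,8,9,10}
|X − (Z △ (X △ Z))'| = 6

6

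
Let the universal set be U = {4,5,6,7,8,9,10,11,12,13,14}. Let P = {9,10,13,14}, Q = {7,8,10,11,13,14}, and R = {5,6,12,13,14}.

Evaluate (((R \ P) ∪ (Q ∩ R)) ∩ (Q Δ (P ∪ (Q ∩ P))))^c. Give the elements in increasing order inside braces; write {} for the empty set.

R \ P = {5,6,12}
Q ∩ R = {13,14}
(R \ P) ∪ (Q ∩ R) = {5,6,12,13,14}
Q ∩ P = {10,13,14}
P ∪ (Q ∩ P) = {9,10,13,14}
Q Δ (P ∪ (Q ∩ P)) = {7,8,9,11}
((R \ P) ∪ (Q ∩ R)) ∩ (Q Δ (P ∪ (Q ∩ P))) = {}
(((R \ P) ∪ (Q ∩ R)) ∩ (Q Δ (P ∪ (Q ∩ P))))^c = {4,5,6,7,8,9,10,11,12,13,14}

{4,5,6,7,8,9,10,11,12,13,14}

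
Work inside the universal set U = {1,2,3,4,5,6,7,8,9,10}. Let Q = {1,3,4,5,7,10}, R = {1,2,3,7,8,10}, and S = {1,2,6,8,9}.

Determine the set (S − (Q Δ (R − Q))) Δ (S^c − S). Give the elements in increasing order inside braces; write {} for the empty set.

{3,4,5,6,7,9,10}

R − Q = {2,8}
Q Δ (R − Q) = {1,2,3,4,5,7,8,10}
S − (Q Δ (R − Q)) = {6,9}
S^c = {3,4,5,7,10}
S^c − S = {3,4,5,7,10}
(S − (Q Δ (R − Q))) Δ (S^c − S) = {3,4,5,6,7,9,10}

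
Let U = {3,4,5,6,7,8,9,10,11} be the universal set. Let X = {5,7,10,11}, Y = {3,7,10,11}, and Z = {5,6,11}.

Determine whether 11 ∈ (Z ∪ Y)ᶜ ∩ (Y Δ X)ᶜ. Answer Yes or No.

No

11 ∈ Z and 11 ∈ Y, so 11 ∈ Z ∪ Y
11 ∉ (Z ∪ Y)ᶜ since 11 ∈ (Z ∪ Y)
11 ∈ Y and 11 ∈ X, so 11 ∉ Y Δ X
11 ∈ (Y Δ X)ᶜ since 11 ∉ (Y Δ X)
11 ∉ (Z ∪ Y)ᶜ and 11 ∈ (Y Δ X)ᶜ, so 11 ∉ (Z ∪ Y)ᶜ ∩ (Y Δ X)ᶜ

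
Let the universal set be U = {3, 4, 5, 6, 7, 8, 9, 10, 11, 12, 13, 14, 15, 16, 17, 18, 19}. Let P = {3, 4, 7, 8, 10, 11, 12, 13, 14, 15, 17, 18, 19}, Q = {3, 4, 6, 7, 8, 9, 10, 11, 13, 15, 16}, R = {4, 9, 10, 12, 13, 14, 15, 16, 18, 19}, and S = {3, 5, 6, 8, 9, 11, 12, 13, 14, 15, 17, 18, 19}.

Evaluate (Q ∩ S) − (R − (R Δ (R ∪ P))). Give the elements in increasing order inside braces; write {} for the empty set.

{3, 6, 8, 11}

Q ∩ S = {3, 6, 8, 9, 11, 13, 15}
R ∪ P = {3, 4, 7, 8, 9, 10, 11, 12, 13, 14, 15, 16, 17, 18, 19}
R Δ (R ∪ P) = {3, 7, 8, 11, 17}
R − (R Δ (R ∪ P)) = {4, 9, 10, 12, 13, 14, 15, 16, 18, 19}
(Q ∩ S) − (R − (R Δ (R ∪ P))) = {3, 6, 8, 11}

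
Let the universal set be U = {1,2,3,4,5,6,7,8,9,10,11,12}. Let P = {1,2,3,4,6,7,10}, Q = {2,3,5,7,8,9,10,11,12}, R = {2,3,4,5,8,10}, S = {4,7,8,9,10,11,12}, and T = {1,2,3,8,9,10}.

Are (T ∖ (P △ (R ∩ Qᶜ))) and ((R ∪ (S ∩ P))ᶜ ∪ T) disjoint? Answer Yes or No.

Qᶜ = {1,4,6}
R ∩ Qᶜ = {4}
P △ (R ∩ Qᶜ) = {1,2,3,6,7,10}
T ∖ (P △ (R ∩ Qᶜ)) = {8,9}
S ∩ P = {4,7,10}
R ∪ (S ∩ P) = {2,3,4,5,7,8,10}
(R ∪ (S ∩ P))ᶜ = {1,6,9,11,12}
(R ∪ (S ∩ P))ᶜ ∪ T = {1,2,3,6,8,9,10,11,12}
8 lies in both, so they are not disjoint.

No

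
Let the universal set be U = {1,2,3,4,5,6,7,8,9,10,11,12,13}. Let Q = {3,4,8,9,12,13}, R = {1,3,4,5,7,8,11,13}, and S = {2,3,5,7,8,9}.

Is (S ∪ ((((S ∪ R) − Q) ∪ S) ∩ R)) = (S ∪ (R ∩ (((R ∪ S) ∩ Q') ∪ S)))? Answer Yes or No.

S ∪ R = {1,2,3,4,5,7,8,9,11,13}
(S ∪ R) − Q = {1,2,5,7,11}
((S ∪ R) − Q) ∪ S = {1,2,3,5,7,8,9,11}
(((S ∪ R) − Q) ∪ S) ∩ R = {1,3,5,7,8,11}
S ∪ ((((S ∪ R) − Q) ∪ S) ∩ R) = {1,2,3,5,7,8,9,11}
R ∪ S = {1,2,3,4,5,7,8,9,11,13}
Q' = {1,2,5,6,7,10,11}
(R ∪ S) ∩ Q' = {1,2,5,7,11}
((R ∪ S) ∩ Q') ∪ S = {1,2,3,5,7,8,9,11}
R ∩ (((R ∪ S) ∩ Q') ∪ S) = {1,3,5,7,8,11}
S ∪ (R ∩ (((R ∪ S) ∩ Q') ∪ S)) = {1,2,3,5,7,8,9,11}
Both equal {1,2,3,5,7,8,9,11}, so S ∪ ((((S ∪ R) − Q) ∪ S) ∩ R) = S ∪ (R ∩ (((R ∪ S) ∩ Q') ∪ S)).

Yes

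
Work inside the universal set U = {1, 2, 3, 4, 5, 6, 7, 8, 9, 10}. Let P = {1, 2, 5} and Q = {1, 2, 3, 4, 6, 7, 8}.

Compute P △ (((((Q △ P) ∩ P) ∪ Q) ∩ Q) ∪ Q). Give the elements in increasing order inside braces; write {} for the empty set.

{3, 4, 5, 6, 7, 8}

Q △ P = {3, 4, 5, 6, 7, 8}
(Q △ P) ∩ P = {5}
((Q △ P) ∩ P) ∪ Q = {1, 2, 3, 4, 5, 6, 7, 8}
(((Q △ P) ∩ P) ∪ Q) ∩ Q = {1, 2, 3, 4, 6, 7, 8}
((((Q △ P) ∩ P) ∪ Q) ∩ Q) ∪ Q = {1, 2, 3, 4, 6, 7, 8}
P △ (((((Q △ P) ∩ P) ∪ Q) ∩ Q) ∪ Q) = {3, 4, 5, 6, 7, 8}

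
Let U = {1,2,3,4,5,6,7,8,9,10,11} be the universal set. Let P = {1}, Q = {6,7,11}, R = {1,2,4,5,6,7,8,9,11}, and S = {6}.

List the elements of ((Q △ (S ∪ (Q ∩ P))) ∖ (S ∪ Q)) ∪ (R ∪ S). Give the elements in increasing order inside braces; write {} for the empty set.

Q ∩ P = {}
S ∪ (Q ∩ P) = {6}
Q △ (S ∪ (Q ∩ P)) = {7,11}
S ∪ Q = {6,7,11}
(Q △ (S ∪ (Q ∩ P))) ∖ (S ∪ Q) = {}
R ∪ S = {1,2,4,5,6,7,8,9,11}
((Q △ (S ∪ (Q ∩ P))) ∖ (S ∪ Q)) ∪ (R ∪ S) = {1,2,4,5,6,7,8,9,11}

{1,2,4,5,6,7,8,9,11}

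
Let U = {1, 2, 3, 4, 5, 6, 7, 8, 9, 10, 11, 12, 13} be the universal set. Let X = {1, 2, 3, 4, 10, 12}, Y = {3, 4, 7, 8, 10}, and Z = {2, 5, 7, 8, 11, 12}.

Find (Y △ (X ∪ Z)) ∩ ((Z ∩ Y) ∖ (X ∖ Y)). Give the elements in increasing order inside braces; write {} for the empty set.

X ∪ Z = {1, 2, 3, 4, 5, 7, 8, 10, 11, 12}
Y △ (X ∪ Z) = {1, 2, 5, 11, 12}
Z ∩ Y = {7, 8}
X ∖ Y = {1, 2, 12}
(Z ∩ Y) ∖ (X ∖ Y) = {7, 8}
(Y △ (X ∪ Z)) ∩ ((Z ∩ Y) ∖ (X ∖ Y)) = {}

{}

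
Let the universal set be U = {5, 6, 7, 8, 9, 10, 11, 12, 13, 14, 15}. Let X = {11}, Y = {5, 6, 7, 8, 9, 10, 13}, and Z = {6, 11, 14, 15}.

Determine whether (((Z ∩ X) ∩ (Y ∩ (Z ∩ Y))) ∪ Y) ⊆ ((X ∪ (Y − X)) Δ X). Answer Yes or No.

Z ∩ X = {11}
Z ∩ Y = {6}
Y ∩ (Z ∩ Y) = {6}
(Z ∩ X) ∩ (Y ∩ (Z ∩ Y)) = {}
((Z ∩ X) ∩ (Y ∩ (Z ∩ Y))) ∪ Y = {5, 6, 7, 8, 9, 10, 13}
Y − X = {5, 6, 7, 8, 9, 10, 13}
X ∪ (Y − X) = {5, 6, 7, 8, 9, 10, 11, 13}
(X ∪ (Y − X)) Δ X = {5, 6, 7, 8, 9, 10, 13}
Every element of {5, 6, 7, 8, 9, 10, 13} is in {5, 6, 7, 8, 9, 10, 13}, so ((Z ∩ X) ∩ (Y ∩ (Z ∩ Y))) ∪ Y ⊆ (X ∪ (Y − X)) Δ X.

Yes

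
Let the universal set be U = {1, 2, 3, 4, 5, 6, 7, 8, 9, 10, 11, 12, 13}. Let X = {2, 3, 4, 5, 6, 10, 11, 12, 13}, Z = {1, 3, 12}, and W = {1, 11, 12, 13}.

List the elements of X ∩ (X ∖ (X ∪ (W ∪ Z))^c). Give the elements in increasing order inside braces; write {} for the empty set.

{2, 3, 4, 5, 6, 10, 11, 12, 13}

W ∪ Z = {1, 3, 11, 12, 13}
X ∪ (W ∪ Z) = {1, 2, 3, 4, 5, 6, 10, 11, 12, 13}
(X ∪ (W ∪ Z))^c = {7, 8, 9}
X ∖ (X ∪ (W ∪ Z))^c = {2, 3, 4, 5, 6, 10, 11, 12, 13}
X ∩ (X ∖ (X ∪ (W ∪ Z))^c) = {2, 3, 4, 5, 6, 10, 11, 12, 13}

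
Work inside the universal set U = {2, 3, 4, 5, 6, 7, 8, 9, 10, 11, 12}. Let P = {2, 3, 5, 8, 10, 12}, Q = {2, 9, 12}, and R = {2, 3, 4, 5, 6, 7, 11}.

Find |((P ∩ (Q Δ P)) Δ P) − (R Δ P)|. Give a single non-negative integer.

Q Δ P = {3, 5, 8, 9, 10}
P ∩ (Q Δ P) = {3, 5, 8, 10}
(P ∩ (Q Δ P)) Δ P = {2, 12}
R Δ P = {4, 6, 7, 8, 10, 11, 12}
((P ∩ (Q Δ P)) Δ P) − (R Δ P) = {2}
|((P ∩ (Q Δ P)) Δ P) − (R Δ P)| = 1

1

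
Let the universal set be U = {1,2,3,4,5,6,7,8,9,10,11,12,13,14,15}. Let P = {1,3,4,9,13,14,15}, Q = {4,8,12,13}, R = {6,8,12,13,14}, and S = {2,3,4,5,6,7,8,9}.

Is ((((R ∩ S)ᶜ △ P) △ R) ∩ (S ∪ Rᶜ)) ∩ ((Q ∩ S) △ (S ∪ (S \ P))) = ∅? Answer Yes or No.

R ∩ S = {6,8}
(R ∩ S)ᶜ = {1,2,3,4,5,7,9,10,11,12,13,14,15}
(R ∩ S)ᶜ △ P = {2,5,7,10,11,12}
((R ∩ S)ᶜ △ P) △ R = {2,5,6,7,8,10,11,13,14}
Rᶜ = {1,2,3,4,5,7,9,10,11,15}
S ∪ Rᶜ = {1,2,3,4,5,6,7,8,9,10,11,15}
(((R ∩ S)ᶜ △ P) △ R) ∩ (S ∪ Rᶜ) = {2,5,6,7,8,10,11}
Q ∩ S = {4,8}
S \ P = {2,5,6,7,8}
S ∪ (S \ P) = {2,3,4,5,6,7,8,9}
(Q ∩ S) △ (S ∪ (S \ P)) = {2,3,5,6,7,9}
2 lies in both, so they are not disjoint.

No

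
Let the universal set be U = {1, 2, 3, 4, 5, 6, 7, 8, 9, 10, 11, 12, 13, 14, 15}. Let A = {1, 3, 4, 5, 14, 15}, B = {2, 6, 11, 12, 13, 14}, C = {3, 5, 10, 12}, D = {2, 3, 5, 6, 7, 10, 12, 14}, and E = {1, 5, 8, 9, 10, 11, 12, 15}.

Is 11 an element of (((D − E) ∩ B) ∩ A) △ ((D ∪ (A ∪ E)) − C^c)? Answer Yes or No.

11 ∉ D and 11 ∈ E, so 11 ∉ D − E
11 ∉ (D − E) and 11 ∈ B, so 11 ∉ (D − E) ∩ B
11 ∉ ((D − E) ∩ B) and 11 ∉ A, so 11 ∉ ((D − E) ∩ B) ∩ A
11 ∉ A and 11 ∈ E, so 11 ∈ A ∪ E
11 ∉ D and 11 ∈ (A ∪ E), so 11 ∈ D ∪ (A ∪ E)
11 ∉ C, so 11 ∈ C^c
11 ∈ (D ∪ (A ∪ E)) and 11 ∈ C^c, so 11 ∉ (D ∪ (A ∪ E)) − C^c
11 ∉ (((D − E) ∩ B) ∩ A) and 11 ∉ ((D ∪ (A ∪ E)) − C^c), so 11 ∉ (((D − E) ∩ B) ∩ A) △ ((D ∪ (A ∪ E)) − C^c)

No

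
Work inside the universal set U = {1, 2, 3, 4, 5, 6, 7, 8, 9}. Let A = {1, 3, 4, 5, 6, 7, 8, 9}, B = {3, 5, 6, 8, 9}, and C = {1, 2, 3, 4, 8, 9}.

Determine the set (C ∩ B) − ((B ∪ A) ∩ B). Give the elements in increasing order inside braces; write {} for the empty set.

C ∩ B = {3, 8, 9}
B ∪ A = {1, 3, 4, 5, 6, 7, 8, 9}
(B ∪ A) ∩ B = {3, 5, 6, 8, 9}
(C ∩ B) − ((B ∪ A) ∩ B) = {}

{}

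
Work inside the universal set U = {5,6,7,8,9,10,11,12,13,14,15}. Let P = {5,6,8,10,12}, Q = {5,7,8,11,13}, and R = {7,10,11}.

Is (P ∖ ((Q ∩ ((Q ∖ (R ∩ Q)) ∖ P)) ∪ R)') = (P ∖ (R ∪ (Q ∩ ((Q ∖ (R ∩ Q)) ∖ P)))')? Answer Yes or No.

R ∩ Q = {7,11}
Q ∖ (R ∩ Q) = {5,8,13}
(Q ∖ (R ∩ Q)) ∖ P = {13}
Q ∩ ((Q ∖ (R ∩ Q)) ∖ P) = {13}
(Q ∩ ((Q ∖ (R ∩ Q)) ∖ P)) ∪ R = {7,10,11,13}
((Q ∩ ((Q ∖ (R ∩ Q)) ∖ P)) ∪ R)' = {5,6,8,9,12,14,15}
P ∖ ((Q ∩ ((Q ∖ (R ∩ Q)) ∖ P)) ∪ R)' = {10}
R ∪ (Q ∩ ((Q ∖ (R ∩ Q)) ∖ P)) = {7,10,11,13}
(R ∪ (Q ∩ ((Q ∖ (R ∩ Q)) ∖ P)))' = {5,6,8,9,12,14,15}
P ∖ (R ∪ (Q ∩ ((Q ∖ (R ∩ Q)) ∖ P)))' = {10}
Both equal {10}, so P ∖ ((Q ∩ ((Q ∖ (R ∩ Q)) ∖ P)) ∪ R)' = P ∖ (R ∪ (Q ∩ ((Q ∖ (R ∩ Q)) ∖ P)))'.

Yes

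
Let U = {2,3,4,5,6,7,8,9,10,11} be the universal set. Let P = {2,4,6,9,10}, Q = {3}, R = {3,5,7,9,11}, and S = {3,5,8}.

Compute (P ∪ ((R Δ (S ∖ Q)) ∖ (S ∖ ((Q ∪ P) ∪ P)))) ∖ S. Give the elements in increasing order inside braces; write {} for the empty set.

S ∖ Q = {5,8}
R Δ (S ∖ Q) = {3,7,8,9,11}
Q ∪ P = {2,3,4,6,9,10}
(Q ∪ P) ∪ P = {2,3,4,6,9,10}
S ∖ ((Q ∪ P) ∪ P) = {5,8}
(R Δ (S ∖ Q)) ∖ (S ∖ ((Q ∪ P) ∪ P)) = {3,7,9,11}
P ∪ ((R Δ (S ∖ Q)) ∖ (S ∖ ((Q ∪ P) ∪ P))) = {2,3,4,6,7,9,10,11}
(P ∪ ((R Δ (S ∖ Q)) ∖ (S ∖ ((Q ∪ P) ∪ P)))) ∖ S = {2,4,6,7,9,10,11}

{2,4,6,7,9,10,11}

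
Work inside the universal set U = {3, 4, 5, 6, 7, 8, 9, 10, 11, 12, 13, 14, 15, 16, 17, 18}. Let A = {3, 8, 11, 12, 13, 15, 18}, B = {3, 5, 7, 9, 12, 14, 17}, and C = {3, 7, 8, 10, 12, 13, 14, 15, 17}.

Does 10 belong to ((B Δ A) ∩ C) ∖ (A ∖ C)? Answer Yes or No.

10 ∉ B and 10 ∉ A, so 10 ∉ B Δ A
10 ∉ (B Δ A) and 10 ∈ C, so 10 ∉ (B Δ A) ∩ C
10 ∉ A and 10 ∈ C, so 10 ∉ A ∖ C
10 ∉ ((B Δ A) ∩ C) and 10 ∉ (A ∖ C), so 10 ∉ ((B Δ A) ∩ C) ∖ (A ∖ C)

No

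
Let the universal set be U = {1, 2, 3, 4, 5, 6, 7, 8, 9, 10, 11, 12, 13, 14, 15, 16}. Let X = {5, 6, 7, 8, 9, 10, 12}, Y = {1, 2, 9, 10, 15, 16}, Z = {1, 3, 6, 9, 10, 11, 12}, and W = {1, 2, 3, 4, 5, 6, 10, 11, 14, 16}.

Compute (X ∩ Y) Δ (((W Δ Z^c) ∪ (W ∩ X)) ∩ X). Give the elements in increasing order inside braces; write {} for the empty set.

{5, 6, 7, 8, 9}

X ∩ Y = {9, 10}
Z^c = {2, 4, 5, 7, 8, 13, 14, 15, 16}
W Δ Z^c = {1, 3, 6, 7, 8, 10, 11, 13, 15}
W ∩ X = {5, 6, 10}
(W Δ Z^c) ∪ (W ∩ X) = {1, 3, 5, 6, 7, 8, 10, 11, 13, 15}
((W Δ Z^c) ∪ (W ∩ X)) ∩ X = {5, 6, 7, 8, 10}
(X ∩ Y) Δ (((W Δ Z^c) ∪ (W ∩ X)) ∩ X) = {5, 6, 7, 8, 9}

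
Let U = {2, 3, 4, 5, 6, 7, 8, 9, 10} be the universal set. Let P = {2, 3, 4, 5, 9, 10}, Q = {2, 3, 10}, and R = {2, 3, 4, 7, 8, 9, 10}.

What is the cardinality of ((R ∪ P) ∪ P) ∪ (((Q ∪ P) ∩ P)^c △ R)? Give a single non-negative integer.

9

R ∪ P = {2, 3, 4, 5, 7, 8, 9, 10}
(R ∪ P) ∪ P = {2, 3, 4, 5, 7, 8, 9, 10}
Q ∪ P = {2, 3, 4, 5, 9, 10}
(Q ∪ P) ∩ P = {2, 3, 4, 5, 9, 10}
((Q ∪ P) ∩ P)^c = {6, 7, 8}
((Q ∪ P) ∩ P)^c △ R = {2, 3, 4, 6, 9, 10}
((R ∪ P) ∪ P) ∪ (((Q ∪ P) ∩ P)^c △ R) = {2, 3, 4, 5, 6, 7, 8, 9, 10}
|((R ∪ P) ∪ P) ∪ (((Q ∪ P) ∩ P)^c △ R)| = 9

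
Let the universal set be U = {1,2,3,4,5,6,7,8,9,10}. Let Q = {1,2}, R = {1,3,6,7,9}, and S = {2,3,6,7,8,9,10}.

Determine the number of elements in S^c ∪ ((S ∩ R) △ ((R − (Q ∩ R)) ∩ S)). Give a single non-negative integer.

3

S^c = {1,4,5}
S ∩ R = {3,6,7,9}
Q ∩ R = {1}
R − (Q ∩ R) = {3,6,7,9}
(R − (Q ∩ R)) ∩ S = {3,6,7,9}
(S ∩ R) △ ((R − (Q ∩ R)) ∩ S) = {}
S^c ∪ ((S ∩ R) △ ((R − (Q ∩ R)) ∩ S)) = {1,4,5}
|S^c ∪ ((S ∩ R) △ ((R − (Q ∩ R)) ∩ S))| = 3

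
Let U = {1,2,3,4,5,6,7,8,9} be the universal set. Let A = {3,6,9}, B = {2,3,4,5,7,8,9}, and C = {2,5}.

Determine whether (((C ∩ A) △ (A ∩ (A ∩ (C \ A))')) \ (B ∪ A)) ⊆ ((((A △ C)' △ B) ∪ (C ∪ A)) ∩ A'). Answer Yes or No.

Yes

C ∩ A = {}
C \ A = {2,5}
A ∩ (C \ A) = {}
(A ∩ (C \ A))' = {1,2,3,4,5,6,7,8,9}
A ∩ (A ∩ (C \ A))' = {3,6,9}
(C ∩ A) △ (A ∩ (A ∩ (C \ A))') = {3,6,9}
B ∪ A = {2,3,4,5,6,7,8,9}
((C ∩ A) △ (A ∩ (A ∩ (C \ A))')) \ (B ∪ A) = {}
A △ C = {2,3,5,6,9}
(A △ C)' = {1,4,7,8}
(A △ C)' △ B = {1,2,3,5,9}
C ∪ A = {2,3,5,6,9}
((A △ C)' △ B) ∪ (C ∪ A) = {1,2,3,5,6,9}
A' = {1,2,4,5,7,8}
(((A △ C)' △ B) ∪ (C ∪ A)) ∩ A' = {1,2,5}
Every element of {} is in {1,2,5}, so ((C ∩ A) △ (A ∩ (A ∩ (C \ A))')) \ (B ∪ A) ⊆ (((A △ C)' △ B) ∪ (C ∪ A)) ∩ A'.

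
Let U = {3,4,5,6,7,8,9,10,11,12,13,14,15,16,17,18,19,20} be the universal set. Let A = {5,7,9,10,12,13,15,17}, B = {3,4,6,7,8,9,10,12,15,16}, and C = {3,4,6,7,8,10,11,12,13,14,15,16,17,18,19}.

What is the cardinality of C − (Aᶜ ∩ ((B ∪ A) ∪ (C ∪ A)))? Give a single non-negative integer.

Aᶜ = {3,4,6,8,11,14,16,18,19,20}
B ∪ A = {3,4,5,6,7,8,9,10,12,13,15,16,17}
C ∪ A = {3,4,5,6,7,8,9,10,11,12,13,14,15,16,17,18,19}
(B ∪ A) ∪ (C ∪ A) = {3,4,5,6,7,8,9,10,11,12,13,14,15,16,17,18,19}
Aᶜ ∩ ((B ∪ A) ∪ (C ∪ A)) = {3,4,6,8,11,14,16,18,19}
C − (Aᶜ ∩ ((B ∪ A) ∪ (C ∪ A))) = {7,10,12,13,15,17}
|C − (Aᶜ ∩ ((B ∪ A) ∪ (C ∪ A)))| = 6

6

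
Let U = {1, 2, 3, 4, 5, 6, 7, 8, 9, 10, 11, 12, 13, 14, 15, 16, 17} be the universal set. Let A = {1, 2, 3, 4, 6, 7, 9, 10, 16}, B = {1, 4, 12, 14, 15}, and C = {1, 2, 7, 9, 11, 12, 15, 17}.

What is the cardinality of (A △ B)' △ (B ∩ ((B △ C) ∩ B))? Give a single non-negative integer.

7

A △ B = {2, 3, 6, 7, 9, 10, 12, 14, 15, 16}
(A △ B)' = {1, 4, 5, 8, 11, 13, 17}
B △ C = {2, 4, 7, 9, 11, 14, 17}
(B △ C) ∩ B = {4, 14}
B ∩ ((B △ C) ∩ B) = {4, 14}
(A △ B)' △ (B ∩ ((B △ C) ∩ B)) = {1, 5, 8, 11, 13, 14, 17}
|(A △ B)' △ (B ∩ ((B △ C) ∩ B))| = 7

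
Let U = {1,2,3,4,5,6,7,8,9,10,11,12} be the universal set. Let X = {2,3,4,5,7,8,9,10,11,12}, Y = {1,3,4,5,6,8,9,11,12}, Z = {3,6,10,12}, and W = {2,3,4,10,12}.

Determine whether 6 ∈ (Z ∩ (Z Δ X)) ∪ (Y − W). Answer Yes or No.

6 ∈ Z and 6 ∉ X, so 6 ∈ Z Δ X
6 ∈ Z and 6 ∈ (Z Δ X), so 6 ∈ Z ∩ (Z Δ X)
6 ∈ Y and 6 ∉ W, so 6 ∈ Y − W
6 ∈ (Z ∩ (Z Δ X)) and 6 ∈ (Y − W), so 6 ∈ (Z ∩ (Z Δ X)) ∪ (Y − W)

Yes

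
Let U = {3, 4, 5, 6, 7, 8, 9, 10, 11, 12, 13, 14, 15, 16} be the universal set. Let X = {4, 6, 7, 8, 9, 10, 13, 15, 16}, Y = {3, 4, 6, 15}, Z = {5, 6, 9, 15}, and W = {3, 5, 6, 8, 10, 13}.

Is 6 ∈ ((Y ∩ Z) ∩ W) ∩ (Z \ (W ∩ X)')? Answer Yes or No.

Yes

6 ∈ Y and 6 ∈ Z, so 6 ∈ Y ∩ Z
6 ∈ (Y ∩ Z) and 6 ∈ W, so 6 ∈ (Y ∩ Z) ∩ W
6 ∈ W and 6 ∈ X, so 6 ∈ W ∩ X
6 ∉ (W ∩ X)' since 6 ∈ (W ∩ X)
6 ∈ Z and 6 ∉ (W ∩ X)', so 6 ∈ Z \ (W ∩ X)'
6 ∈ ((Y ∩ Z) ∩ W) and 6 ∈ (Z \ (W ∩ X)'), so 6 ∈ ((Y ∩ Z) ∩ W) ∩ (Z \ (W ∩ X)')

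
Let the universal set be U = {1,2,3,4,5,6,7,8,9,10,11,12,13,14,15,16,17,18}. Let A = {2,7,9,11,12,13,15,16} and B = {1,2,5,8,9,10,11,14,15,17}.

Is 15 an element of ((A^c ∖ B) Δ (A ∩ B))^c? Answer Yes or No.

No

15 ∈ A, so 15 ∉ A^c
15 ∉ A^c and 15 ∈ B, so 15 ∉ A^c ∖ B
15 ∈ A and 15 ∈ B, so 15 ∈ A ∩ B
15 ∉ (A^c ∖ B) and 15 ∈ (A ∩ B), so 15 ∈ (A^c ∖ B) Δ (A ∩ B)
15 ∉ ((A^c ∖ B) Δ (A ∩ B))^c since 15 ∈ ((A^c ∖ B) Δ (A ∩ B))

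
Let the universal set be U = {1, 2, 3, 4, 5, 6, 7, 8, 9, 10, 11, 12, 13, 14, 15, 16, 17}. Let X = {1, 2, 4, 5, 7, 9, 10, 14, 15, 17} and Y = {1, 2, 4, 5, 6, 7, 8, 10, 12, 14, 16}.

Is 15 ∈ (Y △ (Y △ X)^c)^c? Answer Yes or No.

15 ∉ Y and 15 ∈ X, so 15 ∈ Y △ X
15 ∉ (Y △ X)^c since 15 ∈ (Y △ X)
15 ∉ Y and 15 ∉ (Y △ X)^c, so 15 ∉ Y △ (Y △ X)^c
15 ∈ (Y △ (Y △ X)^c)^c since 15 ∉ (Y △ (Y △ X)^c)

Yes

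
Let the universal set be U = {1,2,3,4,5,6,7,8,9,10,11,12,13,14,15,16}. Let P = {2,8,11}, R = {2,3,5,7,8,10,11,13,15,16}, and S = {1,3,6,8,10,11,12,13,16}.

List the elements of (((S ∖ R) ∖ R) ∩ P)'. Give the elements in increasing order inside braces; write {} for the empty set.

S ∖ R = {1,6,12}
(S ∖ R) ∖ R = {1,6,12}
((S ∖ R) ∖ R) ∩ P = {}
(((S ∖ R) ∖ R) ∩ P)' = {1,2,3,4,5,6,7,8,9,10,11,12,13,14,15,16}

{1,2,3,4,5,6,7,8,9,10,11,12,13,14,15,16}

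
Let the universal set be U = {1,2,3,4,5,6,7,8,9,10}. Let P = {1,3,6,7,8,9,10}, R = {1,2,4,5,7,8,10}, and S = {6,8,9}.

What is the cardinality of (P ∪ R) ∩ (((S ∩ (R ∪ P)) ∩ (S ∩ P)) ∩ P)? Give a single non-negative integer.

P ∪ R = {1,2,3,4,5,6,7,8,9,10}
R ∪ P = {1,2,3,4,5,6,7,8,9,10}
S ∩ (R ∪ P) = {6,8,9}
S ∩ P = {6,8,9}
(S ∩ (R ∪ P)) ∩ (S ∩ P) = {6,8,9}
((S ∩ (R ∪ P)) ∩ (S ∩ P)) ∩ P = {6,8,9}
(P ∪ R) ∩ (((S ∩ (R ∪ P)) ∩ (S ∩ P)) ∩ P) = {6,8,9}
|(P ∪ R) ∩ (((S ∩ (R ∪ P)) ∩ (S ∩ P)) ∩ P)| = 3

3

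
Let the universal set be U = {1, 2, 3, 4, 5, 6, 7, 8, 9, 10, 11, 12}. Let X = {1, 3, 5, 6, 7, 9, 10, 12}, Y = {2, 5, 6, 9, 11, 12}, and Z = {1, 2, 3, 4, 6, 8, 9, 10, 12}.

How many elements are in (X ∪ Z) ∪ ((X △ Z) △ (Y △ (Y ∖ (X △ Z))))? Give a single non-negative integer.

11

X ∪ Z = {1, 2, 3, 4, 5, 6, 7, 8, 9, 10, 12}
X △ Z = {2, 4, 5, 7, 8}
Y ∖ (X △ Z) = {6, 9, 11, 12}
Y △ (Y ∖ (X △ Z)) = {2, 5}
(X △ Z) △ (Y △ (Y ∖ (X △ Z))) = {4, 7, 8}
(X ∪ Z) ∪ ((X △ Z) △ (Y △ (Y ∖ (X △ Z)))) = {1, 2, 3, 4, 5, 6, 7, 8, 9, 10, 12}
|(X ∪ Z) ∪ ((X △ Z) △ (Y △ (Y ∖ (X △ Z))))| = 11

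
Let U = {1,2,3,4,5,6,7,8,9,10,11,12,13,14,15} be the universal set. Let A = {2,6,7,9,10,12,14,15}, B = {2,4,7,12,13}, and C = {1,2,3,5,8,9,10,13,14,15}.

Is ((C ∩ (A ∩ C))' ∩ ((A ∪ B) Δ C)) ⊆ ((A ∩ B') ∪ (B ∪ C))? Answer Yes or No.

Yes

A ∩ C = {2,9,10,14,15}
C ∩ (A ∩ C) = {2,9,10,14,15}
(C ∩ (A ∩ C))' = {1,3,4,5,6,7,8,11,12,13}
A ∪ B = {2,4,6,7,9,10,12,13,14,15}
(A ∪ B) Δ C = {1,3,4,5,6,7,8,12}
(C ∩ (A ∩ C))' ∩ ((A ∪ B) Δ C) = {1,3,4,5,6,7,8,12}
B' = {1,3,5,6,8,9,10,11,14,15}
A ∩ B' = {6,9,10,14,15}
B ∪ C = {1,2,3,4,5,7,8,9,10,12,13,14,15}
(A ∩ B') ∪ (B ∪ C) = {1,2,3,4,5,6,7,8,9,10,12,13,14,15}
Every element of {1,3,4,5,6,7,8,12} is in {1,2,3,4,5,6,7,8,9,10,12,13,14,15}, so (C ∩ (A ∩ C))' ∩ ((A ∪ B) Δ C) ⊆ (A ∩ B') ∪ (B ∪ C).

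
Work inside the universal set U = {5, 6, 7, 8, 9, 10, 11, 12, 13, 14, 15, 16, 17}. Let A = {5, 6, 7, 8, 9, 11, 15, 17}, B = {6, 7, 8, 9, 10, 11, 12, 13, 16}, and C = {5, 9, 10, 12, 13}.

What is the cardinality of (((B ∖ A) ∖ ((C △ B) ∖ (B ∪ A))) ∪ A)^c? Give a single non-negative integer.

B ∖ A = {10, 12, 13, 16}
C △ B = {5, 6, 7, 8, 11, 16}
B ∪ A = {5, 6, 7, 8, 9, 10, 11, 12, 13, 15, 16, 17}
(C △ B) ∖ (B ∪ A) = {}
(B ∖ A) ∖ ((C △ B) ∖ (B ∪ A)) = {10, 12, 13, 16}
((B ∖ A) ∖ ((C △ B) ∖ (B ∪ A))) ∪ A = {5, 6, 7, 8, 9, 10, 11, 12, 13, 15, 16, 17}
(((B ∖ A) ∖ ((C △ B) ∖ (B ∪ A))) ∪ A)^c = {14}
|(((B ∖ A) ∖ ((C △ B) ∖ (B ∪ A))) ∪ A)^c| = 1

1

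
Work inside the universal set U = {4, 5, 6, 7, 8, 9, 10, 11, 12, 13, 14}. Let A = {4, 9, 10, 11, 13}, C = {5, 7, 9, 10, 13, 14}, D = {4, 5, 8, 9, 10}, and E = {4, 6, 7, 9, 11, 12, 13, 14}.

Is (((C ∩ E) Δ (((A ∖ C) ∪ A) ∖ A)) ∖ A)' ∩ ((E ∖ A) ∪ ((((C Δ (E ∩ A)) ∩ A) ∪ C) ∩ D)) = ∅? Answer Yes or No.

C ∩ E = {7, 9, 13, 14}
A ∖ C = {4, 11}
(A ∖ C) ∪ A = {4, 9, 10, 11, 13}
((A ∖ C) ∪ A) ∖ A = {}
(C ∩ E) Δ (((A ∖ C) ∪ A) ∖ A) = {7, 9, 13, 14}
((C ∩ E) Δ (((A ∖ C) ∪ A) ∖ A)) ∖ A = {7, 14}
(((C ∩ E) Δ (((A ∖ C) ∪ A) ∖ A)) ∖ A)' = {4, 5, 6, 8, 9, 10, 11, 12, 13}
E ∖ A = {6, 7, 12, 14}
E ∩ A = {4, 9, 11, 13}
C Δ (E ∩ A) = {4, 5, 7, 10, 11, 14}
(C Δ (E ∩ A)) ∩ A = {4, 10, 11}
((C Δ (E ∩ A)) ∩ A) ∪ C = {4, 5, 7, 9, 10, 11, 13, 14}
(((C Δ (E ∩ A)) ∩ A) ∪ C) ∩ D = {4, 5, 9, 10}
(E ∖ A) ∪ ((((C Δ (E ∩ A)) ∩ A) ∪ C) ∩ D) = {4, 5, 6, 7, 9, 10, 12, 14}
4 lies in both, so they are not disjoint.

No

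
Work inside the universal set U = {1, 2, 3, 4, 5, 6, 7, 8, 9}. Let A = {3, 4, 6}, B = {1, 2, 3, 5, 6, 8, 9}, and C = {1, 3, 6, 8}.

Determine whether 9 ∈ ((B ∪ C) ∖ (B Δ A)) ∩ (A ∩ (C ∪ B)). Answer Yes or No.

9 ∈ B and 9 ∉ C, so 9 ∈ B ∪ C
9 ∈ B and 9 ∉ A, so 9 ∈ B Δ A
9 ∈ (B ∪ C) and 9 ∈ (B Δ A), so 9 ∉ (B ∪ C) ∖ (B Δ A)
9 ∉ C and 9 ∈ B, so 9 ∈ C ∪ B
9 ∉ A and 9 ∈ (C ∪ B), so 9 ∉ A ∩ (C ∪ B)
9 ∉ ((B ∪ C) ∖ (B Δ A)) and 9 ∉ (A ∩ (C ∪ B)), so 9 ∉ ((B ∪ C) ∖ (B Δ A)) ∩ (A ∩ (C ∪ B))

No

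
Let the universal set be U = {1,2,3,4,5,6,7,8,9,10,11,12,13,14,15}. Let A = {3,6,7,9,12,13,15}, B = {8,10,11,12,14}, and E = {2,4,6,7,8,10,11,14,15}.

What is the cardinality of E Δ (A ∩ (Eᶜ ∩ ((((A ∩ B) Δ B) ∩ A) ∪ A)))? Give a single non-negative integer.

Eᶜ = {1,3,5,9,12,13}
A ∩ B = {12}
(A ∩ B) Δ B = {8,10,11,14}
((A ∩ B) Δ B) ∩ A = {}
(((A ∩ B) Δ B) ∩ A) ∪ A = {3,6,7,9,12,13,15}
Eᶜ ∩ ((((A ∩ B) Δ B) ∩ A) ∪ A) = {3,9,12,13}
A ∩ (Eᶜ ∩ ((((A ∩ B) Δ B) ∩ A) ∪ A)) = {3,9,12,13}
E Δ (A ∩ (Eᶜ ∩ ((((A ∩ B) Δ B) ∩ A) ∪ A))) = {2,3,4,6,7,8,9,10,11,12,13,14,15}
|E Δ (A ∩ (Eᶜ ∩ ((((A ∩ B) Δ B) ∩ A) ∪ A)))| = 13

13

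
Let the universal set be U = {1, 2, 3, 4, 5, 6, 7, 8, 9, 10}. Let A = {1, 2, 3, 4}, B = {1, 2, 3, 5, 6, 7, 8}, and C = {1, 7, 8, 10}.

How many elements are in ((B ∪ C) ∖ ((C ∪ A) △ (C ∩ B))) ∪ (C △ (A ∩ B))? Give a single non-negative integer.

8

B ∪ C = {1, 2, 3, 5, 6, 7, 8, 10}
C ∪ A = {1, 2, 3, 4, 7, 8, 10}
C ∩ B = {1, 7, 8}
(C ∪ A) △ (C ∩ B) = {2, 3, 4, 10}
(B ∪ C) ∖ ((C ∪ A) △ (C ∩ B)) = {1, 5, 6, 7, 8}
A ∩ B = {1, 2, 3}
C △ (A ∩ B) = {2, 3, 7, 8, 10}
((B ∪ C) ∖ ((C ∪ A) △ (C ∩ B))) ∪ (C △ (A ∩ B)) = {1, 2, 3, 5, 6, 7, 8, 10}
|((B ∪ C) ∖ ((C ∪ A) △ (C ∩ B))) ∪ (C △ (A ∩ B))| = 8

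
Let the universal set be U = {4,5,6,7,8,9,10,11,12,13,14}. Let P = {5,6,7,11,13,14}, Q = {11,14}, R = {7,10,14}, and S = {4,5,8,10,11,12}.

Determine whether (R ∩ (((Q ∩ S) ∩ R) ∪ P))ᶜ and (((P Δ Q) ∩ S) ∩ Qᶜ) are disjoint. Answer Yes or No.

Q ∩ S = {11}
(Q ∩ S) ∩ R = {}
((Q ∩ S) ∩ R) ∪ P = {5,6,7,11,13,14}
R ∩ (((Q ∩ S) ∩ R) ∪ P) = {7,14}
(R ∩ (((Q ∩ S) ∩ R) ∪ P))ᶜ = {4,5,6,8,9,10,11,12,13}
P Δ Q = {5,6,7,13}
(P Δ Q) ∩ S = {5}
Qᶜ = {4,5,6,7,8,9,10,12,13}
((P Δ Q) ∩ S) ∩ Qᶜ = {5}
5 lies in both, so they are not disjoint.

No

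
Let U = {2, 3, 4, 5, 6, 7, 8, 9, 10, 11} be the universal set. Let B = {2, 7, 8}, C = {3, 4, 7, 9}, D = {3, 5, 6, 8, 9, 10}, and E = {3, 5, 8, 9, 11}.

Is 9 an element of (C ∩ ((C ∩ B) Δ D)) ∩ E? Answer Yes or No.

9 ∈ C and 9 ∉ B, so 9 ∉ C ∩ B
9 ∉ (C ∩ B) and 9 ∈ D, so 9 ∈ (C ∩ B) Δ D
9 ∈ C and 9 ∈ ((C ∩ B) Δ D), so 9 ∈ C ∩ ((C ∩ B) Δ D)
9 ∈ (C ∩ ((C ∩ B) Δ D)) and 9 ∈ E, so 9 ∈ (C ∩ ((C ∩ B) Δ D)) ∩ E

Yes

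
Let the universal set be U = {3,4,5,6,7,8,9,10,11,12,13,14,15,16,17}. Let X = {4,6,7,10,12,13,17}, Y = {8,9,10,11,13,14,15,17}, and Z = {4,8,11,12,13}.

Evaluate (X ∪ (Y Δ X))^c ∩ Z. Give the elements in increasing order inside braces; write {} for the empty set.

{}

Y Δ X = {4,6,7,8,9,11,12,14,15}
X ∪ (Y Δ X) = {4,6,7,8,9,10,11,12,13,14,15,17}
(X ∪ (Y Δ X))^c = {3,5,16}
(X ∪ (Y Δ X))^c ∩ Z = {}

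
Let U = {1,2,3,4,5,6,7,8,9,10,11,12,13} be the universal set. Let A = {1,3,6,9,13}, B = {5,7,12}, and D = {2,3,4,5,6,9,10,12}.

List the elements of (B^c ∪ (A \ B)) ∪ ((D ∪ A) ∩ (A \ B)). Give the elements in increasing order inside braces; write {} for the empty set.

{1,2,3,4,6,8,9,10,11,13}

B^c = {1,2,3,4,6,8,9,10,11,13}
A \ B = {1,3,6,9,13}
B^c ∪ (A \ B) = {1,2,3,4,6,8,9,10,11,13}
D ∪ A = {1,2,3,4,5,6,9,10,12,13}
(D ∪ A) ∩ (A \ B) = {1,3,6,9,13}
(B^c ∪ (A \ B)) ∪ ((D ∪ A) ∩ (A \ B)) = {1,2,3,4,6,8,9,10,11,13}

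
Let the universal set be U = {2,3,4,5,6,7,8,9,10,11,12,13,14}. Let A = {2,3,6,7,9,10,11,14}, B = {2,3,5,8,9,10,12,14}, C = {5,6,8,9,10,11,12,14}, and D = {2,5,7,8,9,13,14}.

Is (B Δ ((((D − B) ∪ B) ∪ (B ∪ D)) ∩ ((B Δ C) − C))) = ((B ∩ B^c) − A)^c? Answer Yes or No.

No

D − B = {7,13}
(D − B) ∪ B = {2,3,5,7,8,9,10,12,13,14}
B ∪ D = {2,3,5,7,8,9,10,12,13,14}
((D − B) ∪ B) ∪ (B ∪ D) = {2,3,5,7,8,9,10,12,13,14}
B Δ C = {2,3,6,11}
(B Δ C) − C = {2,3}
(((D − B) ∪ B) ∪ (B ∪ D)) ∩ ((B Δ C) − C) = {2,3}
B Δ ((((D − B) ∪ B) ∪ (B ∪ D)) ∩ ((B Δ C) − C)) = {5,8,9,10,12,14}
B^c = {4,6,7,11,13}
B ∩ B^c = {}
(B ∩ B^c) − A = {}
((B ∩ B^c) − A)^c = {2,3,4,5,6,7,8,9,10,11,12,13,14}
2 ∈ ((B ∩ B^c) − A)^c but 2 ∉ B Δ ((((D − B) ∪ B) ∪ (B ∪ D)) ∩ ((B Δ C) − C)), so they differ.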